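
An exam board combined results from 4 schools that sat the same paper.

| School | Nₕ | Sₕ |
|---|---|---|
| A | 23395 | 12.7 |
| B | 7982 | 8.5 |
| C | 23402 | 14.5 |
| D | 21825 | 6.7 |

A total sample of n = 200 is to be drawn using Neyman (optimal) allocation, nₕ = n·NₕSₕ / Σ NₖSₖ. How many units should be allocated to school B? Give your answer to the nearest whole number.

Σ NₕSₕ = 23395·12.7 + 7982·8.5 + 23402·14.5 + 21825·6.7 = 850520.
Share for B: 67847/850520 = 0.07977.
n_B = 200 × 0.07977 = 15.954... → 16.

16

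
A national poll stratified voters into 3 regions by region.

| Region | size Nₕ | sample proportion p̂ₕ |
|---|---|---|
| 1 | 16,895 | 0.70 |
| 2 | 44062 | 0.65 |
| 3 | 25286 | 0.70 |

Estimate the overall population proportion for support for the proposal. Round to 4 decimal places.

N = 16895 + 44062 + 25286 = 86243.
Overall proportion = Σ (Nₕ/N)·p̂ₕ.
Σ Nₕp̂ₕ = 11826.5 + 28640.3 + 17700.2 = 58167.
58167 / 86243 = 0.674455... → 0.6745.

0.6745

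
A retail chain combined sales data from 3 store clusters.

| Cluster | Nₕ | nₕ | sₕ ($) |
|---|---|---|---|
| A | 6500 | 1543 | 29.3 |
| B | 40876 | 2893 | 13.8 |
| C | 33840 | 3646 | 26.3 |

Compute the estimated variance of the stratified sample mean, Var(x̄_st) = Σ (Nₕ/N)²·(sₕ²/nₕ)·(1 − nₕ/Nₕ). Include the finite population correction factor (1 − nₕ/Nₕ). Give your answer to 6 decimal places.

0.047600

N = 81216; Wₕ = Nₕ/N.
cluster A: (6500/81216)²·29.3²/1543·(1 − 1543/6500) = 0.002717806
cluster B: (40876/81216)²·13.8²/2893·(1 − 2893/40876) = 0.015494737
cluster C: (33840/81216)²·26.3²/3646·(1 − 3646/33840) = 0.029387500
Sum = 0.047600043 → 0.047600.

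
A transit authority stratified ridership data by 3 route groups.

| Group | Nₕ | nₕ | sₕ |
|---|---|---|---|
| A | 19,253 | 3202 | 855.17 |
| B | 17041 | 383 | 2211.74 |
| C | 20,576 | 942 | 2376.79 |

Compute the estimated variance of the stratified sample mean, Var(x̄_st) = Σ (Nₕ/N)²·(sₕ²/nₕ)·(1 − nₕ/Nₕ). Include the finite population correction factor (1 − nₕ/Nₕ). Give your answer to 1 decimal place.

1892.0

N = 56870. Term for each stratum: Wₕ²sₕ²/nₕ·(1−nₕ/Nₕ).
Var(x̄_st) = 21.8232 + 1121.0393 + 749.0900 = 1891.9525 → 1892.0.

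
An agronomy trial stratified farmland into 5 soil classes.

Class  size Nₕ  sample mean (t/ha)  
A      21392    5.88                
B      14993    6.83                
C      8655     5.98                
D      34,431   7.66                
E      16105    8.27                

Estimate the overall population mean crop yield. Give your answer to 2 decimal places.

7.08

N = 95576; weights Wₕ = Nₕ/N = (0.2238, 0.1569, 0.0906, 0.3602, 0.1685).
x̄_st = Σ Wₕ·x̄ₕ = 0.2238·5.88 + 0.1569·6.83 + 0.0906·5.98 + 0.3602·7.66 + 0.1685·8.27 ≈ 7.0820...
→ 7.08.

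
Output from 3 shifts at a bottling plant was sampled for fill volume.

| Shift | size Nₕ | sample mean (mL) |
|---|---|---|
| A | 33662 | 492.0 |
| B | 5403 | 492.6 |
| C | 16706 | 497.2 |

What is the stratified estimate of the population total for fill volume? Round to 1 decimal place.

A: 33662·492.0 = 16561704
B: 5403·492.6 = 2661517.8
C: 16706·497.2 = 8306223.2
τ̂ = Σ Nₕx̄ₕ = 27529445.0.

27529445.0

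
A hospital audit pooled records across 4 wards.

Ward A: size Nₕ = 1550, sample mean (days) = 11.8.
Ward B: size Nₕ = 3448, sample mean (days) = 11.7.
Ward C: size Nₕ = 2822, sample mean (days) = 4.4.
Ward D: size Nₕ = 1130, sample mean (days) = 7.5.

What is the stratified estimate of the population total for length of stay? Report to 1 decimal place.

Population total = Σ Nₕ·x̄ₕ (each stratum's size times its mean).
1550·11.8 + 3448·11.7 + 2822·4.4 + 1130·7.5 = 18290 + 40341.6 + 12416.8 + 8475 = 79523.4.

79523.4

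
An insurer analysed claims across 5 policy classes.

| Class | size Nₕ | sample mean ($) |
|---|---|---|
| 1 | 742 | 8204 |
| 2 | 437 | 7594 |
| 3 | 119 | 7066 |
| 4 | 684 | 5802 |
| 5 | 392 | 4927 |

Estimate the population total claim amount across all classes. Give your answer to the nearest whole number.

16146752

1: 742·8204 = 6087368
2: 437·7594 = 3318578
3: 119·7066 = 840854
4: 684·5802 = 3968568
5: 392·4927 = 1931384
τ̂ = Σ Nₕx̄ₕ = 16146752.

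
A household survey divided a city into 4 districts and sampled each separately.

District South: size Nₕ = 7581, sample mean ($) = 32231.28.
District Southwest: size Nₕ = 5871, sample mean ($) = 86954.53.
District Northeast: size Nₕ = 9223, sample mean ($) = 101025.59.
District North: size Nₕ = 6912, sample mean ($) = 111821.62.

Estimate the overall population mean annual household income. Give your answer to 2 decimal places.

83128.58

x̄_st = (Σ Nₕx̄ₕ) / (Σ Nₕ) = (7581·32231.28 + 5871·86954.53 + 9223·101025.59 + 6912·111821.62) / 29587
= 2459525433.32 / 29587 = 83128.5846... → 83128.58.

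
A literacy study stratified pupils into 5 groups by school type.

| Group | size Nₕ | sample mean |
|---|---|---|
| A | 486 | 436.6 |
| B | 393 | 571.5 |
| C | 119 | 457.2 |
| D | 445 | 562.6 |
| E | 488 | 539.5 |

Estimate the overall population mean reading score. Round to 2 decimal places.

N = 1931; weights Wₕ = Nₕ/N = (0.2517, 0.2035, 0.0616, 0.2305, 0.2527).
x̄_st = Σ Wₕ·x̄ₕ = 0.2517·436.6 + 0.2035·571.5 + 0.0616·457.2 + 0.2305·562.6 + 0.2527·539.5 ≈ 520.3661...
→ 520.37.

520.37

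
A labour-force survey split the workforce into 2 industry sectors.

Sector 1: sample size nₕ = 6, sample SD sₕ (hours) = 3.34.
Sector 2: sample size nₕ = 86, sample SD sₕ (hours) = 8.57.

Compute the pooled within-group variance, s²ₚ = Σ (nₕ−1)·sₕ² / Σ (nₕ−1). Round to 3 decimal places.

69.984

Degrees of freedom: 5 + 85 = 90.
Σ(nₕ−1)sₕ² = 5·11.1556 + 85·73.4449 = 6298.5945.
s²ₚ = 6298.5945 / 90 = 69.98438... → 69.984.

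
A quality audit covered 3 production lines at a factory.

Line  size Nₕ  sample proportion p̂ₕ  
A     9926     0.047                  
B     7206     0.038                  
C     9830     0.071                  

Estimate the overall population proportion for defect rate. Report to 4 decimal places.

0.0533

Wₕ = Nₕ/N with N = 26962: 0.3681, 0.2673, 0.3646.
p̂_st = 0.3681·0.047 + 0.2673·0.038 + 0.3646·0.071 ≈ 0.053345... → 0.0533.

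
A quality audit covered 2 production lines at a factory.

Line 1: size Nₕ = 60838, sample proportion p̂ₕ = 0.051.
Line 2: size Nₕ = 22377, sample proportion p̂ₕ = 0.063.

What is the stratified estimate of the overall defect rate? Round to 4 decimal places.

0.0542

Wₕ = Nₕ/N with N = 83215: 0.7311, 0.2689.
p̂_st = 0.7311·0.051 + 0.2689·0.063 ≈ 0.054227... → 0.0542.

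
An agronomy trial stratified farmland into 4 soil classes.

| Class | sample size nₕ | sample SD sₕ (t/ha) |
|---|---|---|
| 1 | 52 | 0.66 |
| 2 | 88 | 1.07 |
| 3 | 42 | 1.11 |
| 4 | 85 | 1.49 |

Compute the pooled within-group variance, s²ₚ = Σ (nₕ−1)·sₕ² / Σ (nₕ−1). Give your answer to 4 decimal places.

1: (52−1)·0.66² = 51·0.4356 = 22.2156
2: (88−1)·1.07² = 87·1.1449 = 99.6063
3: (42−1)·1.11² = 41·1.2321 = 50.5161
4: (85−1)·1.49² = 84·2.2201 = 186.4884
Numerator = 358.8264; denominator = Σ(nₕ−1) = 263.
s²ₚ = 358.8264/263 = 1.364359... → 1.3644.

1.3644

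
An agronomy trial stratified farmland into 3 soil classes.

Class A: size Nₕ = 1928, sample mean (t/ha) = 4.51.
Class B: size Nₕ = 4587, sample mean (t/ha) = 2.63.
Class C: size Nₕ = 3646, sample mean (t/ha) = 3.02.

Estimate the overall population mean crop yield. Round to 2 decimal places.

3.13

N = 10161; weights Wₕ = Nₕ/N = (0.1897, 0.4514, 0.3588).
x̄_st = Σ Wₕ·x̄ₕ = 0.1897·4.51 + 0.4514·2.63 + 0.3588·3.02 ≈ 3.1267...
→ 3.13.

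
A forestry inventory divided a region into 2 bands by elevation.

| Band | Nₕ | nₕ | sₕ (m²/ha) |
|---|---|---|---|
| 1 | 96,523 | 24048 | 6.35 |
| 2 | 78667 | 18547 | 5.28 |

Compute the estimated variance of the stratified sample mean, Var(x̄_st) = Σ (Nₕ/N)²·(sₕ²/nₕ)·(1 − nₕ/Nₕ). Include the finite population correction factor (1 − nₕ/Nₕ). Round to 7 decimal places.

N = 175190. Term for each stratum: Wₕ²sₕ²/nₕ·(1−nₕ/Nₕ).
Var(x̄_st) = 0.0003821808 + 0.0002316259 = 0.0006138067 → 0.0006138.

0.0006138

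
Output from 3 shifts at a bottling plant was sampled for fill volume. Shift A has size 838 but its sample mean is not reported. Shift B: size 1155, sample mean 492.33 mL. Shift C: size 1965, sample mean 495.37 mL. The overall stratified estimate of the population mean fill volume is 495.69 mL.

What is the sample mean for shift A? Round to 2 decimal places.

Σ Nₕx̄ₕ = N·μ, so 838·x̄_A = 3958·495.69 − (1155·492.33 + 1965·495.37).
= 1961941.02 − 1542043.2 = 419897.82.
x̄_A = 419897.82 / 838 = 501.0714... → 501.07.

501.07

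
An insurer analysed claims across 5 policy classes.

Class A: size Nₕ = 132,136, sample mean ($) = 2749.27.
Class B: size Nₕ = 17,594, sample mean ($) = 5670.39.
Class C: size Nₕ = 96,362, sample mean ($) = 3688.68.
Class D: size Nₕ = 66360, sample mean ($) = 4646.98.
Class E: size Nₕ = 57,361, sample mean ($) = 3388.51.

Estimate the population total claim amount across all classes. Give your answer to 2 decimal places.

1321232879.45

Population total = Σ Nₕ·x̄ₕ (each stratum's size times its mean).
132136·2749.27 + 17594·5670.39 + 96362·3688.68 + 66360·4646.98 + 57361·3388.51 = 363277540.72 + 99764841.66 + 355448582.16 + 308373592.8 + 194368322.11 = 1321232879.45.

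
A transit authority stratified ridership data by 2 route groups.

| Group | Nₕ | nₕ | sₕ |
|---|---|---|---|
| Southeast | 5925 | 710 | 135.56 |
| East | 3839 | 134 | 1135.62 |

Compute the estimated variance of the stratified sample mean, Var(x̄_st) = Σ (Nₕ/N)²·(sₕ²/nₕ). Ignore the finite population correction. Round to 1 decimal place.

N = 9764; Wₕ = Nₕ/N.
group Southeast: (5925/9764)²·135.56²/710 = 9.5307
group East: (3839/9764)²·1135.62²/134 = 1487.7911
Sum = 1497.3218 → 1497.3.

1497.3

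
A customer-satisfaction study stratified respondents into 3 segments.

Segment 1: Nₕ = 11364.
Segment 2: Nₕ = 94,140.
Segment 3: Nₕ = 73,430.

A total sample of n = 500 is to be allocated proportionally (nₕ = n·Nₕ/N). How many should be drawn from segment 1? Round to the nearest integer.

32

Share of segment 1 = 11364/178934 = 0.06351.
Allocate 500 × 0.06351 = 31.755... → 32.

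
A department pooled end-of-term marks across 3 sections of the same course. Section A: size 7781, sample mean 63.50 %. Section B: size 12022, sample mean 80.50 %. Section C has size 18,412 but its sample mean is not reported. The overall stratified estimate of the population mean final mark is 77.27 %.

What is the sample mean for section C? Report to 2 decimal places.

80.98

N = 7781 + 12022 + 18412 = 38215.
Overall total = μ·N = 77.27·38215 = 2952873.05.
Subtract the known strata: 7781·63.50 + 12022·80.50 = 1461864.5.
Remaining total for section C: 2952873.05 − 1461864.5 = 1491008.55.
Divide by its size: 1491008.55 / 18412 = 80.9803... → 80.98.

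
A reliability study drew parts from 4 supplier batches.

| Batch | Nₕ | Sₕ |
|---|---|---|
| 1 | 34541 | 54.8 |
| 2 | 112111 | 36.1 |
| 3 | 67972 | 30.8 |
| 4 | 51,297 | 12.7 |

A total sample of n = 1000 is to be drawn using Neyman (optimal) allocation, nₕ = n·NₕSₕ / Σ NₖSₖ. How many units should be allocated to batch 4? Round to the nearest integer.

75

1: NₕSₕ = 34541·54.8 = 1892846.8
2: NₕSₕ = 112111·36.1 = 4047207.1
3: NₕSₕ = 67972·30.8 = 2093537.6
4: NₕSₕ = 51297·12.7 = 651471.9
Σ NₕSₕ = 8685063.4.
n_4 = 1000·651471.9/8685063.4 = 75.011... → 75.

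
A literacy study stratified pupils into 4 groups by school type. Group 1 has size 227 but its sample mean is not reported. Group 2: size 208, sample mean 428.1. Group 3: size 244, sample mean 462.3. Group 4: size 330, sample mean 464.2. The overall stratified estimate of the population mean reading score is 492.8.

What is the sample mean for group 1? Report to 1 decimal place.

626.4

N = 227 + 208 + 244 + 330 = 1009.
Overall total = μ·N = 492.8·1009 = 497235.2.
Subtract the known strata: 208·428.1 + 244·462.3 + 330·464.2 = 355032.
Remaining total for group 1: 497235.2 − 355032 = 142203.2.
Divide by its size: 142203.2 / 227 = 626.446... → 626.4.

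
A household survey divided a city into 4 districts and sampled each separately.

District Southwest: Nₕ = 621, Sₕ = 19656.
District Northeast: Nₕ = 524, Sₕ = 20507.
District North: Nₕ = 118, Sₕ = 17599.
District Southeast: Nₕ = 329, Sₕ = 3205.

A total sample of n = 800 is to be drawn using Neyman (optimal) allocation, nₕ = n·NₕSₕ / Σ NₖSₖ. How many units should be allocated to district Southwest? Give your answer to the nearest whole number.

374

Southwest: NₕSₕ = 621·19656 = 12206376
Northeast: NₕSₕ = 524·20507 = 10745668
North: NₕSₕ = 118·17599 = 2076682
Southeast: NₕSₕ = 329·3205 = 1054445
Σ NₕSₕ = 26083171.
n_Southwest = 800·12206376/26083171 = 374.383... → 374.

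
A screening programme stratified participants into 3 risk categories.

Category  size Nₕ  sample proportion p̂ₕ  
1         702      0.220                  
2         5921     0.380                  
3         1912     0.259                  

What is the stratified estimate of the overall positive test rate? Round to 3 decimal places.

0.340

Wₕ = Nₕ/N with N = 8535: 0.0822, 0.6937, 0.2240.
p̂_st = 0.0822·0.220 + 0.6937·0.380 + 0.2240·0.259 ≈ 0.33973... → 0.340.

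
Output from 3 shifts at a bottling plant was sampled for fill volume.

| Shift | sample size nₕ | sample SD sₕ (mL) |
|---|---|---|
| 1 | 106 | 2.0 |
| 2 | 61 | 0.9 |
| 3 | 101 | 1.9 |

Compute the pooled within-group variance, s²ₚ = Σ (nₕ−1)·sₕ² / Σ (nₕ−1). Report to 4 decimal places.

3.1306

1: (106−1)·2.0² = 105·4 = 420
2: (61−1)·0.9² = 60·0.81 = 48.6
3: (101−1)·1.9² = 100·3.61 = 361
Numerator = 829.6; denominator = Σ(nₕ−1) = 265.
s²ₚ = 829.6/265 = 3.130566... → 3.1306.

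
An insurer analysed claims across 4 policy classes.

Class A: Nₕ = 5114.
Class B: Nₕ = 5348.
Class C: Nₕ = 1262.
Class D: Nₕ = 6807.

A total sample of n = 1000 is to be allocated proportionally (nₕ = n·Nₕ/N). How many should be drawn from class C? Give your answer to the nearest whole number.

68

N = 5114 + 5348 + 1262 + 6807 = 18531.
n_C = 1000·1262/18531 = 68.102... → 68.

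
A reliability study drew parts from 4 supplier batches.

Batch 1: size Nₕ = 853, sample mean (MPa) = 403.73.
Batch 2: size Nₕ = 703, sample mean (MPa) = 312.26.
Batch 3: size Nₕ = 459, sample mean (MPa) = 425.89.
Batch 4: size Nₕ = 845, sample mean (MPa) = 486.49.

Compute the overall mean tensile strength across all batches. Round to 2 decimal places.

409.25

x̄_st = (Σ Nₕx̄ₕ) / (Σ Nₕ) = (853·403.73 + 703·312.26 + 459·425.89 + 845·486.49) / 2860
= 1170468.03 / 2860 = 409.2546... → 409.25.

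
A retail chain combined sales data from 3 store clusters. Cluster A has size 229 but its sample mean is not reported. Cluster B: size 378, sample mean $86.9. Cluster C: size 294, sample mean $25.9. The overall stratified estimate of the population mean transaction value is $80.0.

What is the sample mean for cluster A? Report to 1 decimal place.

Σ Nₕx̄ₕ = N·μ, so 229·x̄_A = 901·80.0 − (378·86.9 + 294·25.9).
= 72080 − 40462.8 = 31617.2.
x̄_A = 31617.2 / 229 = 138.066... → 138.1.

138.1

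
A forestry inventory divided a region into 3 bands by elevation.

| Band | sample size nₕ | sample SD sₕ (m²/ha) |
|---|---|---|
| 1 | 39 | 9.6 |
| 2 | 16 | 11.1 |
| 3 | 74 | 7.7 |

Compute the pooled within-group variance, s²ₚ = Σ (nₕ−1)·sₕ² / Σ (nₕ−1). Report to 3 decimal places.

1: (39−1)·9.6² = 38·92.16 = 3502.08
2: (16−1)·11.1² = 15·123.21 = 1848.15
3: (74−1)·7.7² = 73·59.29 = 4328.17
Numerator = 9678.4; denominator = Σ(nₕ−1) = 126.
s²ₚ = 9678.4/126 = 76.81270... → 76.813.

76.813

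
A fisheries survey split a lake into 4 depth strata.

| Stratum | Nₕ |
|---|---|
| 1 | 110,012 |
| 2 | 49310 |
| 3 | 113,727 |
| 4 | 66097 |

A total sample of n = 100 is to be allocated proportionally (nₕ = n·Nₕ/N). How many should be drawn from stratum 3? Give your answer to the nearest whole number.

Share of stratum 3 = 113727/339146 = 0.33533.
Allocate 100 × 0.33533 = 33.533... → 34.

34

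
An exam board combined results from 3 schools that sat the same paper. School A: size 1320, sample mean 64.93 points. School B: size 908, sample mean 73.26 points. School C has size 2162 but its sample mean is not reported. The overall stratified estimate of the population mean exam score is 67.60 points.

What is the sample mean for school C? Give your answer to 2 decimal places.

Σ Nₕx̄ₕ = N·μ, so 2162·x̄_C = 4390·67.60 − (1320·64.93 + 908·73.26).
= 296764 − 152227.68 = 144536.32.
x̄_C = 144536.32 / 2162 = 66.8531... → 66.85.

66.85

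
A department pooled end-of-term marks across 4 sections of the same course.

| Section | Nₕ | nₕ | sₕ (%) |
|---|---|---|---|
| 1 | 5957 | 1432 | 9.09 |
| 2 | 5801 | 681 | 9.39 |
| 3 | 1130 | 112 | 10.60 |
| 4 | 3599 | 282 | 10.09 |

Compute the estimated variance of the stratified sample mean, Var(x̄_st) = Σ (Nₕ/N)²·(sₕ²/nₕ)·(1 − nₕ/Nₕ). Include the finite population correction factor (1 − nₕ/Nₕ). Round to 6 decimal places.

0.039970

N = 16487; Wₕ = Nₕ/N.
section 1: (5957/16487)²·9.09²/1432·(1 − 1432/5957) = 0.005721997
section 2: (5801/16487)²·9.39²/681·(1 − 681/5801) = 0.014147302
section 3: (1130/16487)²·10.60²/112·(1 − 112/1130) = 0.004245576
section 4: (3599/16487)²·10.09²/282·(1 − 282/3599) = 0.015855402
Sum = 0.039970278 → 0.039970.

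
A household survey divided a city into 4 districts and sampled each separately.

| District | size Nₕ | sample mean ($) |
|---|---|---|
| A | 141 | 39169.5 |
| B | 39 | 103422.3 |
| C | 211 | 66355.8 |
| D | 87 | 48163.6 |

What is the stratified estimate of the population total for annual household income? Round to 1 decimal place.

27747676.2

A: 141·39169.5 = 5522899.5
B: 39·103422.3 = 4033469.7
C: 211·66355.8 = 14001073.8
D: 87·48163.6 = 4190233.2
τ̂ = Σ Nₕx̄ₕ = 27747676.2.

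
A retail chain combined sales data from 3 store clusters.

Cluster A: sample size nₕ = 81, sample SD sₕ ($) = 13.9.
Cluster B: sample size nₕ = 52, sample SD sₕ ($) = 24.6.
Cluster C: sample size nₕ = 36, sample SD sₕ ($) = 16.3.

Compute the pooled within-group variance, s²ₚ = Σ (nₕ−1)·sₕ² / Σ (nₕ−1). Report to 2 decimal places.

335.05

Degrees of freedom: 80 + 51 + 35 = 166.
Σ(nₕ−1)sₕ² = 80·193.21 + 51·605.16 + 35·265.69 = 55619.11.
s²ₚ = 55619.11 / 166 = 335.0549... → 335.05.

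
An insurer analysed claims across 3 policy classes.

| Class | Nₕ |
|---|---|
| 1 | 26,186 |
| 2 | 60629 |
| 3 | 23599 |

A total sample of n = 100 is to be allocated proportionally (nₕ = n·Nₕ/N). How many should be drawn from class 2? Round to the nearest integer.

N = 26186 + 60629 + 23599 = 110414.
n_2 = 100·60629/110414 = 54.911... → 55.

55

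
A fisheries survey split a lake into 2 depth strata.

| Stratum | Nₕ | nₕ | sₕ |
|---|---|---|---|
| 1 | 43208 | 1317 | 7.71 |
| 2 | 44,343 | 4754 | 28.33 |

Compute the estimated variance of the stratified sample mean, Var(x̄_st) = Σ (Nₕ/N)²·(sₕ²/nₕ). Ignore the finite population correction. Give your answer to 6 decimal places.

0.054301

N = 87551; Wₕ = Nₕ/N.
stratum 1: (43208/87551)²·7.71²/1317 = 0.010993326
stratum 2: (44343/87551)²·28.33²/4754 = 0.043307378
Sum = 0.054300704 → 0.054301.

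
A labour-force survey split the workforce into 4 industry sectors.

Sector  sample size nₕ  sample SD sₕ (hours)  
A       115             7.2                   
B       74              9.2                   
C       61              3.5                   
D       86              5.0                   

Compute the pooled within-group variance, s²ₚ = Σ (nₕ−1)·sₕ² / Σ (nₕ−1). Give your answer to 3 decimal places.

A: (115−1)·7.2² = 114·51.84 = 5909.76
B: (74−1)·9.2² = 73·84.64 = 6178.72
C: (61−1)·3.5² = 60·12.25 = 735
D: (86−1)·5.0² = 85·25 = 2125
Numerator = 14948.48; denominator = Σ(nₕ−1) = 332.
s²ₚ = 14948.48/332 = 45.02554... → 45.026.

45.026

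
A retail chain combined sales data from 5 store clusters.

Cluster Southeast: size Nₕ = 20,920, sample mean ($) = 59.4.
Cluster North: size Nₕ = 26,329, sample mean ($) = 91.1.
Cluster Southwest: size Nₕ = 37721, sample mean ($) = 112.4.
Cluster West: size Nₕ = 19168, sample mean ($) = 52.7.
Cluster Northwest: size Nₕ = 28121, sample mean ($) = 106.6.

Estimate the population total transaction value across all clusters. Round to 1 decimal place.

Southeast: 20920·59.4 = 1242648
North: 26329·91.1 = 2398571.9
Southwest: 37721·112.4 = 4239840.4
West: 19168·52.7 = 1010153.6
Northwest: 28121·106.6 = 2997698.6
τ̂ = Σ Nₕx̄ₕ = 11888912.5.

11888912.5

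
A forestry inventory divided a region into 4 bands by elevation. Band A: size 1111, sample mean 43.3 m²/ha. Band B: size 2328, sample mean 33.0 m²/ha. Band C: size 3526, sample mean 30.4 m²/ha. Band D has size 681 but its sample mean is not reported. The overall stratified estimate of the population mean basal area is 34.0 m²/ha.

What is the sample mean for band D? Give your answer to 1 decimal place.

40.9

Σ Nₕx̄ₕ = N·μ, so 681·x̄_D = 7646·34.0 − (1111·43.3 + 2328·33.0 + 3526·30.4).
= 259964 − 232120.7 = 27843.3.
x̄_D = 27843.3 / 681 = 40.886... → 40.9.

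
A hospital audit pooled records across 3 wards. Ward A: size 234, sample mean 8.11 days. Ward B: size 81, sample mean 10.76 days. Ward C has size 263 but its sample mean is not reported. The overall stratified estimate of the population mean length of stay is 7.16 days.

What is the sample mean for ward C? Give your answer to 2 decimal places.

5.21

N = 234 + 81 + 263 = 578.
Overall total = μ·N = 7.16·578 = 4138.48.
Subtract the known strata: 234·8.11 + 81·10.76 = 2769.3.
Remaining total for ward C: 4138.48 − 2769.3 = 1369.18.
Divide by its size: 1369.18 / 263 = 5.2060... → 5.21.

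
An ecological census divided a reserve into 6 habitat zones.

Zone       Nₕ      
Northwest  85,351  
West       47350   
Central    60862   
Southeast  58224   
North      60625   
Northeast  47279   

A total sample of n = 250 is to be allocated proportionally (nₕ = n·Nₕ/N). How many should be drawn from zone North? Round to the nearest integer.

N = 85351 + 47350 + 60862 + 58224 + 60625 + 47279 = 359691.
n_North = 250·60625/359691 = 42.137... → 42.

42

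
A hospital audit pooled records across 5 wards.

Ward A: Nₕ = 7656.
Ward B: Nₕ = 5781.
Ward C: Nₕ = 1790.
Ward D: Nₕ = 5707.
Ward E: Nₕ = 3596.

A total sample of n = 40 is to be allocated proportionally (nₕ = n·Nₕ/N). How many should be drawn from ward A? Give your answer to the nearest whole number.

12

N = 7656 + 5781 + 1790 + 5707 + 3596 = 24530.
n_A = 40·7656/24530 = 12.484... → 12.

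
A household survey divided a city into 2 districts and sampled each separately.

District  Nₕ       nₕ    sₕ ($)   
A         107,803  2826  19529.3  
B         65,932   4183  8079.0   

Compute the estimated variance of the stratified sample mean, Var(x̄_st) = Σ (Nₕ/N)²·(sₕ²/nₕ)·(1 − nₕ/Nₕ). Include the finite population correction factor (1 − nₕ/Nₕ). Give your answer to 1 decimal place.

N = 173735; Wₕ = Nₕ/N.
district A: (107803/173735)²·19529.3²/2826·(1 − 2826/107803) = 50600.1219
district B: (65932/173735)²·8079.0²/4183·(1 − 4183/65932) = 2104.6452
Sum = 52704.7671 → 52704.8.

52704.8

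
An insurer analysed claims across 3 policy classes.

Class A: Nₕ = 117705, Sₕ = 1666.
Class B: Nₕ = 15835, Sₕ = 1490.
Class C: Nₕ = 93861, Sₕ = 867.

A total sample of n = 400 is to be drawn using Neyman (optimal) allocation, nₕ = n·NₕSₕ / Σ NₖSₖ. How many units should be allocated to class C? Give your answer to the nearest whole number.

108

Σ NₕSₕ = 117705·1666 + 15835·1490 + 93861·867 = 301068167.
Share for C: 81377487/301068167 = 0.27030.
n_C = 400 × 0.27030 = 108.118... → 108.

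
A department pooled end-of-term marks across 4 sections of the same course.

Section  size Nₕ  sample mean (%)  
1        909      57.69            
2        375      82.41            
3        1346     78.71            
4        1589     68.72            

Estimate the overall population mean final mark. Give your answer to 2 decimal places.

x̄_st = (Σ Nₕx̄ₕ) / (Σ Nₕ) = (909·57.69 + 375·82.41 + 1346·78.71 + 1589·68.72) / 4219
= 298483.7 / 4219 = 70.7475... → 70.75.

70.75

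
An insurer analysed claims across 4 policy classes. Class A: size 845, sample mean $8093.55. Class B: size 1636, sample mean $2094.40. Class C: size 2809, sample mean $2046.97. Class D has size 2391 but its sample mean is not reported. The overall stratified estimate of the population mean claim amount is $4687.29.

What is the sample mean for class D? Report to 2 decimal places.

8359.53

Σ Nₕx̄ₕ = N·μ, so 2391·x̄_D = 7681·4687.29 − (845·8093.55 + 1636·2094.40 + 2809·2046.97).
= 36003074.49 − 16015426.88 = 19987647.61.
x̄_D = 19987647.61 / 2391 = 8359.5348... → 8359.53.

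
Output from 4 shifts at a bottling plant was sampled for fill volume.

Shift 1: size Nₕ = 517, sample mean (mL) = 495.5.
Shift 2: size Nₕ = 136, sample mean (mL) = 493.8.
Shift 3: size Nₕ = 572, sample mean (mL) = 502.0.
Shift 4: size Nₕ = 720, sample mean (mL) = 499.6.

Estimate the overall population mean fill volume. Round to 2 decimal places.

N = 1945; weights Wₕ = Nₕ/N = (0.2658, 0.0699, 0.2941, 0.3702).
x̄_st = Σ Wₕ·x̄ₕ = 0.2658·495.5 + 0.0699·493.8 + 0.2941·502.0 + 0.3702·499.6 ≈ 498.8104...
→ 498.81.

498.81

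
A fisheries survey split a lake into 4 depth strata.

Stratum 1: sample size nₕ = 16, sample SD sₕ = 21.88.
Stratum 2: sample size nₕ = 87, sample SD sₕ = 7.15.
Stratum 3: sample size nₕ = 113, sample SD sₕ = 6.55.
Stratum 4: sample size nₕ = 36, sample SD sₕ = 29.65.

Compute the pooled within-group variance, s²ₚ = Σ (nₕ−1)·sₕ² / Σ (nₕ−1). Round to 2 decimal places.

190.13

Degrees of freedom: 15 + 86 + 112 + 35 = 248.
Σ(nₕ−1)sₕ² = 15·478.7344 + 86·51.1225 + 112·42.9025 + 35·879.1225 = 47151.9185.
s²ₚ = 47151.9185 / 248 = 190.1287... → 190.13.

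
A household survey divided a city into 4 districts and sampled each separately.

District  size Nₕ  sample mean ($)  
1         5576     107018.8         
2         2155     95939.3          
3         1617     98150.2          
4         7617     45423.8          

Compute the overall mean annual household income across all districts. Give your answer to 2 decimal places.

77110.99

N = 5576 + 2155 + 1617 + 7617 = 16965.
Overall mean = Σ (Nₕ/N)·x̄ₕ — weight by population share, not a simple average.
Σ Nₕx̄ₕ = 5576·107018.8 + 2155·95939.3 + 1617·98150.2 + 7617·45423.8 = 596736828.8 + 206749191.5 + 158708873.4 + 345993084.6 = 1308187978.3.
Divide by N: 1308187978.3 / 16965 = 77110.9919... → 77110.99.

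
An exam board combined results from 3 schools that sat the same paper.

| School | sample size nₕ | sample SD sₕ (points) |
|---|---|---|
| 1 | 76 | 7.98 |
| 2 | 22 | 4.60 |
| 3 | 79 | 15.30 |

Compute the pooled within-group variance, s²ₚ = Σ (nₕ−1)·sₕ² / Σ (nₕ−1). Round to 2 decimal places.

134.94

Degrees of freedom: 75 + 21 + 78 = 174.
Σ(nₕ−1)sₕ² = 75·63.6804 + 21·21.16 + 78·234.09 = 23479.41.
s²ₚ = 23479.41 / 174 = 134.9391... → 134.94.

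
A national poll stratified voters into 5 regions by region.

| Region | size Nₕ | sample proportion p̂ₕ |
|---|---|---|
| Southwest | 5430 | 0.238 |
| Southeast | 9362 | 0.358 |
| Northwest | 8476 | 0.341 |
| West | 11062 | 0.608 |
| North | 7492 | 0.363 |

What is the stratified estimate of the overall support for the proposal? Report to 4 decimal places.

Wₕ = Nₕ/N with N = 41822: 0.1298, 0.2239, 0.2027, 0.2645, 0.1791.
p̂_st = 0.1298·0.238 + 0.2239·0.358 + 0.2027·0.341 + 0.2645·0.608 + 0.1791·0.363 ≈ 0.405996... → 0.4060.

0.4060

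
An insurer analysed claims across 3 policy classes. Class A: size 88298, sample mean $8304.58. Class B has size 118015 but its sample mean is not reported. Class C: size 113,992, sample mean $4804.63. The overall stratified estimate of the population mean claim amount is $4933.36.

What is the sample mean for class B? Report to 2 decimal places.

Σ Nₕx̄ₕ = N·μ, so 118015·x̄_B = 320305·4933.36 − (88298·8304.58 + 113992·4804.63).
= 1580179874.8 − 1280967187.8 = 299212687.
x̄_B = 299212687 / 118015 = 2535.3784... → 2535.38.

2535.38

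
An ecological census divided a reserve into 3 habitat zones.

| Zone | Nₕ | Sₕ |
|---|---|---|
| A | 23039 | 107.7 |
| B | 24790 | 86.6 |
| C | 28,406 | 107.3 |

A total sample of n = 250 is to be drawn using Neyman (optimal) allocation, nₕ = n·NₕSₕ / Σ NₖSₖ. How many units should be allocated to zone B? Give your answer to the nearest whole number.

Σ NₕSₕ = 23039·107.7 + 24790·86.6 + 28406·107.3 = 7676078.1.
Share for B: 2146814/7676078.1 = 0.27968.
n_B = 250 × 0.27968 = 69.919... → 70.

70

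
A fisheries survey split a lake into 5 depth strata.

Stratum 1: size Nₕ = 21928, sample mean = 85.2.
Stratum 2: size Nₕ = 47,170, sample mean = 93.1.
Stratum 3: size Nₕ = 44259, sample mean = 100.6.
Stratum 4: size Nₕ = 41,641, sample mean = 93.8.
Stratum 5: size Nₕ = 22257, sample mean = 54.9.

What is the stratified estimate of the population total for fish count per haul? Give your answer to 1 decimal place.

1: 21928·85.2 = 1868265.6
2: 47170·93.1 = 4391527
3: 44259·100.6 = 4452455.4
4: 41641·93.8 = 3905925.8
5: 22257·54.9 = 1221909.3
τ̂ = Σ Nₕx̄ₕ = 15840083.1.

15840083.1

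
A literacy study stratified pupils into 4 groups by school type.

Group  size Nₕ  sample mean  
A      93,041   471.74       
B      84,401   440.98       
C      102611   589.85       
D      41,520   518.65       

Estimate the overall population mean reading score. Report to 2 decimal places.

507.41

N = 321573; weights Wₕ = Nₕ/N = (0.2893, 0.2625, 0.3191, 0.1291).
x̄_st = Σ Wₕ·x̄ₕ = 0.2893·471.74 + 0.2625·440.98 + 0.3191·589.85 + 0.1291·518.65 ≈ 507.4113...
→ 507.41.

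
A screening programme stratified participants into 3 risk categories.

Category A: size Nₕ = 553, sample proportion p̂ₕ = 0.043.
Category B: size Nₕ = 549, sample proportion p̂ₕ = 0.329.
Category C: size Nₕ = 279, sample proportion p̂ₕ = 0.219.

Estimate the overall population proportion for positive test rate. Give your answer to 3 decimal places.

0.192

Wₕ = Nₕ/N with N = 1381: 0.4004, 0.3975, 0.2020.
p̂_st = 0.4004·0.043 + 0.3975·0.329 + 0.2020·0.219 ≈ 0.19225... → 0.192.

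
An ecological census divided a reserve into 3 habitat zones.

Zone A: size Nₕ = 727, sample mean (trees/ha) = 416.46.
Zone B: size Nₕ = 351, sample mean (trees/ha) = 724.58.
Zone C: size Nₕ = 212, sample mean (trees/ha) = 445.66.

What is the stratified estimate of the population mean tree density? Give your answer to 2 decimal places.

505.10

x̄_st = (Σ Nₕx̄ₕ) / (Σ Nₕ) = (727·416.46 + 351·724.58 + 212·445.66) / 1290
= 651573.92 / 1290 = 505.0961... → 505.10.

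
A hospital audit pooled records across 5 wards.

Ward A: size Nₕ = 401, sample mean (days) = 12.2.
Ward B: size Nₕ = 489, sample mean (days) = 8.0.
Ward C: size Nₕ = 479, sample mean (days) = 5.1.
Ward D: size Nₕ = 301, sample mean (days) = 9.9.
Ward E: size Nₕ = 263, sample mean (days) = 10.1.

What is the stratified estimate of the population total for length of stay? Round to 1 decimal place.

A: 401·12.2 = 4892.2
B: 489·8.0 = 3912
C: 479·5.1 = 2442.9
D: 301·9.9 = 2979.9
E: 263·10.1 = 2656.3
τ̂ = Σ Nₕx̄ₕ = 16883.3.

16883.3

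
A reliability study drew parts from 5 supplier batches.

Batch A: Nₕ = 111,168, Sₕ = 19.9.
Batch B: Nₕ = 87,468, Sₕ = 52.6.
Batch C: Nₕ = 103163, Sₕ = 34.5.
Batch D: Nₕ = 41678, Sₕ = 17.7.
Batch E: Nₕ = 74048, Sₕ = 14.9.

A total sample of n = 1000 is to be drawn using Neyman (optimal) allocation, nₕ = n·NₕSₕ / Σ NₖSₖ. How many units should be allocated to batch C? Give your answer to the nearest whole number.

291

A: NₕSₕ = 111168·19.9 = 2212243.2
B: NₕSₕ = 87468·52.6 = 4600816.8
C: NₕSₕ = 103163·34.5 = 3559123.5
D: NₕSₕ = 41678·17.7 = 737700.6
E: NₕSₕ = 74048·14.9 = 1103315.2
Σ NₕSₕ = 12213199.3.
n_C = 1000·3559123.5/12213199.3 = 291.416... → 291.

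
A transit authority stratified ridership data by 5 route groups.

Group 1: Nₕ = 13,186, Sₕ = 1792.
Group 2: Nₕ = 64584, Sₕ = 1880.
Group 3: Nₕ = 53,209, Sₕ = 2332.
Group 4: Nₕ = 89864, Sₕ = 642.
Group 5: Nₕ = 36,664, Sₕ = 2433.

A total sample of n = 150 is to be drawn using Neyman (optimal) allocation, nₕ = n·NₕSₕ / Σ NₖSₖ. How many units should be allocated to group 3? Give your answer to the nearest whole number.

45

Σ NₕSₕ = 13186·1792 + 64584·1880 + 53209·2332 + 89864·642 + 36664·2433 = 416026820.
Share for 3: 124083388/416026820 = 0.29826.
n_3 = 150 × 0.29826 = 44.739... → 45.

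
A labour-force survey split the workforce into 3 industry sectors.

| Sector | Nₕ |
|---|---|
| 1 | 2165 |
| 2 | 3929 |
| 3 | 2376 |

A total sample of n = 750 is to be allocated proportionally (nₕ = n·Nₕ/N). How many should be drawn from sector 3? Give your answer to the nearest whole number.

N = 2165 + 3929 + 2376 = 8470.
n_3 = 750·2376/8470 = 210.390... → 210.

210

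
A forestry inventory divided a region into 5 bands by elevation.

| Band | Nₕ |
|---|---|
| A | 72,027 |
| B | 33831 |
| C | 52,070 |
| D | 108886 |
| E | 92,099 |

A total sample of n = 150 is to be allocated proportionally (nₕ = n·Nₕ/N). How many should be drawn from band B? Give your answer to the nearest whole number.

14

Share of band B = 33831/358913 = 0.09426.
Allocate 150 × 0.09426 = 14.139... → 14.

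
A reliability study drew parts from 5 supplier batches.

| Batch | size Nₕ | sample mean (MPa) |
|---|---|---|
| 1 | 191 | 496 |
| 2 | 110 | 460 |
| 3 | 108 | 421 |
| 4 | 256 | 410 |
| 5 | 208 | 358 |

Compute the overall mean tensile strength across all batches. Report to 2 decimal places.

x̄_st = (Σ Nₕx̄ₕ) / (Σ Nₕ) = (191·496 + 110·460 + 108·421 + 256·410 + 208·358) / 873
= 370228 / 873 = 424.0871... → 424.09.

424.09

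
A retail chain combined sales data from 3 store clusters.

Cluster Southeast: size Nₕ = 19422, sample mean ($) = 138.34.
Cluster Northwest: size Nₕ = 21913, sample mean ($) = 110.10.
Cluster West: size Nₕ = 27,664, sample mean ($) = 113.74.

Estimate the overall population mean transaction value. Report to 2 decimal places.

N = 68999; weights Wₕ = Nₕ/N = (0.2815, 0.3176, 0.4009).
x̄_st = Σ Wₕ·x̄ₕ = 0.2815·138.34 + 0.3176·110.10 + 0.4009·113.74 ≈ 119.5085...
→ 119.51.

119.51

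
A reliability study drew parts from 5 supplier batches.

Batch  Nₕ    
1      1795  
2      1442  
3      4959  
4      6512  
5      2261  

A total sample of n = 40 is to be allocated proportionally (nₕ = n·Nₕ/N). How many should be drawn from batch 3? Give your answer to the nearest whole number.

Share of batch 3 = 4959/16969 = 0.29224.
Allocate 40 × 0.29224 = 11.690... → 12.

12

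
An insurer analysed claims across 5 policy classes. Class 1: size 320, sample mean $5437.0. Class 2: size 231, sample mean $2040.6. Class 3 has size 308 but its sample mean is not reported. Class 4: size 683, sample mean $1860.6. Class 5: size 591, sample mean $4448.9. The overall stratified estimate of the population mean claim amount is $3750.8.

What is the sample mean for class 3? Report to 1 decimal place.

6133.6

N = 320 + 231 + 308 + 683 + 591 = 2133.
Overall total = μ·N = 3750.8·2133 = 8000456.4.
Subtract the known strata: 320·5437.0 + 231·2040.6 + 683·1860.6 + 591·4448.9 = 6111308.3.
Remaining total for class 3: 8000456.4 − 6111308.3 = 1889148.1.
Divide by its size: 1889148.1 / 308 = 6133.598... → 6133.6.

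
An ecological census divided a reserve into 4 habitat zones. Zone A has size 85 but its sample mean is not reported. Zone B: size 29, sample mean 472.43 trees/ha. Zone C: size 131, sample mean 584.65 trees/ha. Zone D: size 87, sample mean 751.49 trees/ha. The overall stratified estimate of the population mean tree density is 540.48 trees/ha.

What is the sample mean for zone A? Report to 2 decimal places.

N = 85 + 29 + 131 + 87 = 332.
Overall total = μ·N = 540.48·332 = 179439.36.
Subtract the known strata: 29·472.43 + 131·584.65 + 87·751.49 = 155669.25.
Remaining total for zone A: 179439.36 − 155669.25 = 23770.11.
Divide by its size: 23770.11 / 85 = 279.6484... → 279.65.

279.65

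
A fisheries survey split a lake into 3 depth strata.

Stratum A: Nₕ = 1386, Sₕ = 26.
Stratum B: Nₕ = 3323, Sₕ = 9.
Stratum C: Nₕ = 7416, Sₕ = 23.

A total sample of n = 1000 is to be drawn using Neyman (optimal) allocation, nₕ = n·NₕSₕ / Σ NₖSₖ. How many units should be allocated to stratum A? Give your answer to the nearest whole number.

152

A: NₕSₕ = 1386·26 = 36036
B: NₕSₕ = 3323·9 = 29907
C: NₕSₕ = 7416·23 = 170568
Σ NₕSₕ = 236511.
n_A = 1000·36036/236511 = 152.365... → 152.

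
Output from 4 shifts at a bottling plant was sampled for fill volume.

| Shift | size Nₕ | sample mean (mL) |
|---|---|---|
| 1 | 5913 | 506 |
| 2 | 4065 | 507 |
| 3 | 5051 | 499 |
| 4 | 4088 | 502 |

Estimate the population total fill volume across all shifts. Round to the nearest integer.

1: 5913·506 = 2991978
2: 4065·507 = 2060955
3: 5051·499 = 2520449
4: 4088·502 = 2052176
τ̂ = Σ Nₕx̄ₕ = 9625558.

9625558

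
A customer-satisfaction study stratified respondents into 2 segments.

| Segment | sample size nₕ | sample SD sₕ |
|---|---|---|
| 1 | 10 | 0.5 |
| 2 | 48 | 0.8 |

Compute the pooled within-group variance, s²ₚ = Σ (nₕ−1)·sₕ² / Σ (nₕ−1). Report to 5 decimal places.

Degrees of freedom: 9 + 47 = 56.
Σ(nₕ−1)sₕ² = 9·0.25 + 47·0.64 = 32.33.
s²ₚ = 32.33 / 56 = 0.5773214... → 0.57732.

0.57732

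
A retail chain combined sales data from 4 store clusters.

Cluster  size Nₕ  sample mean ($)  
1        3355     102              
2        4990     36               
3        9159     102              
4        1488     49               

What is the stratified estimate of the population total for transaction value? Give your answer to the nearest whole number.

1528980

1: 3355·102 = 342210
2: 4990·36 = 179640
3: 9159·102 = 934218
4: 1488·49 = 72912
τ̂ = Σ Nₕx̄ₕ = 1528980.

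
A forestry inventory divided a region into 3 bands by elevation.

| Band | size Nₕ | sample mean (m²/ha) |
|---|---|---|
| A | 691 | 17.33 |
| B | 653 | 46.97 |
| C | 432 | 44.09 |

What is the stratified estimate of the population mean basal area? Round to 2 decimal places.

N = 1776; weights Wₕ = Nₕ/N = (0.3891, 0.3677, 0.2432).
x̄_st = Σ Wₕ·x̄ₕ = 0.3891·17.33 + 0.3677·46.97 + 0.2432·44.09 ≈ 34.7372...
→ 34.74.

34.74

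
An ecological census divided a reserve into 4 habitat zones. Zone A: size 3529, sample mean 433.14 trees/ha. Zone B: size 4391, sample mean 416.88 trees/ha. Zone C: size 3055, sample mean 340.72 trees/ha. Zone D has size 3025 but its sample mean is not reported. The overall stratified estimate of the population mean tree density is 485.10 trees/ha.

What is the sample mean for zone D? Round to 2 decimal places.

790.56

N = 3529 + 4391 + 3055 + 3025 = 14000.
Overall total = μ·N = 485.10·14000 = 6791400.
Subtract the known strata: 3529·433.14 + 4391·416.88 + 3055·340.72 = 4399970.74.
Remaining total for zone D: 6791400 − 4399970.74 = 2391429.26.
Divide by its size: 2391429.26 / 3025 = 790.5551... → 790.56.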